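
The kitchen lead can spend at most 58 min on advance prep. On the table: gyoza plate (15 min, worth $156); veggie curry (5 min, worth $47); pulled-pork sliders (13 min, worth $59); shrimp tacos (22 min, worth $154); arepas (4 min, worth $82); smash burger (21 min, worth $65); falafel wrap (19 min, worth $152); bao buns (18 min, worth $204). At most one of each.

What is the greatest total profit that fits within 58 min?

Density check — arepas 20.50, bao buns 11.33, gyoza plate 10.40 are the best per min.
Taking the top-ratio dishes first gives gyoza plate + veggie curry + pulled-pork sliders + arepas + bao buns for 548 (55 min).
The 18 min tied up in veggie curry and pulled-pork sliders is better spent on falafel wrap — total rises to 594 (56 min).
No other feasible combination exceeds 594.

594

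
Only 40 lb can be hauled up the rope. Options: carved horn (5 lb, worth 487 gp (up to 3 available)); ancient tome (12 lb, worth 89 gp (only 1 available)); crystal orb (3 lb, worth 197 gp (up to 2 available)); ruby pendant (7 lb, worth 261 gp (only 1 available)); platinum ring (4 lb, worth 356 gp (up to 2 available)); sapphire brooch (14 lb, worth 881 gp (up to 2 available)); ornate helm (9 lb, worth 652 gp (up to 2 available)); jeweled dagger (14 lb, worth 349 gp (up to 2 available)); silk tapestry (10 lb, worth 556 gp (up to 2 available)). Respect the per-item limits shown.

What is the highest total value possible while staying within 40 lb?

The ratio heuristic lands on 3×carved horn + 2×crystal orb + 2×platinum ring + ornate helm (3219) but leaves 2 lb idle.
Replace crystal orb and platinum ring with ornate helm: the trade gains 99 net, giving 3318 at 40 lb.
No other feasible combination exceeds 3318.

3318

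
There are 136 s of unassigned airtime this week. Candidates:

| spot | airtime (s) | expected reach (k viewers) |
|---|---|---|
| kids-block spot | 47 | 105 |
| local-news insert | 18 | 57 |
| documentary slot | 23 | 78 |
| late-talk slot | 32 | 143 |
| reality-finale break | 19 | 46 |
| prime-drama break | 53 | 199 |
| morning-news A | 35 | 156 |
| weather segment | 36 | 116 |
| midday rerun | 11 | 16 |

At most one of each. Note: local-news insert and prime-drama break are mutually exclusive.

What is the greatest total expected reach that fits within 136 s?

514

By expected reach per s: late-talk slot 4.47, morning-news A 4.46, prime-drama break 3.75 lead.
The ratio ordering already packs tightly: late-talk slot + prime-drama break + morning-news A + midday rerun, 131 s, 514.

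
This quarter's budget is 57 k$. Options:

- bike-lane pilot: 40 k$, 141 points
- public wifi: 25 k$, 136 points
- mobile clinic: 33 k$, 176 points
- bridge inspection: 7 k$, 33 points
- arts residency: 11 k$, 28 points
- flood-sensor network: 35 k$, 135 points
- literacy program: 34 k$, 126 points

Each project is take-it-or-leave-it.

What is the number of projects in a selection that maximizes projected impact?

3

Best achievable projected impact is 237.
mobile clinic + bridge inspection + arts residency hits 237 at 51 k$.
All optima have 3 projects.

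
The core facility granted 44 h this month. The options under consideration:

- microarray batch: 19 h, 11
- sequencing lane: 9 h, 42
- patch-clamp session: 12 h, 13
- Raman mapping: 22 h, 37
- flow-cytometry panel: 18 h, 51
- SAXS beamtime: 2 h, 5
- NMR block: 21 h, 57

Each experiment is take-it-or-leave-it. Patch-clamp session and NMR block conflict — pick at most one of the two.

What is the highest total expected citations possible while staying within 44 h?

113

Ranking by ratio (expected citations/h): sequencing lane 4.67, flow-cytometry panel 2.83, NMR block 2.71.
A density-first pass picks sequencing lane + patch-clamp session + flow-cytometry panel + SAXS beamtime — 111 at 41 h.
Replace sequencing lane and patch-clamp session with NMR block: the trade gains 2 net, giving 113 at 41 h.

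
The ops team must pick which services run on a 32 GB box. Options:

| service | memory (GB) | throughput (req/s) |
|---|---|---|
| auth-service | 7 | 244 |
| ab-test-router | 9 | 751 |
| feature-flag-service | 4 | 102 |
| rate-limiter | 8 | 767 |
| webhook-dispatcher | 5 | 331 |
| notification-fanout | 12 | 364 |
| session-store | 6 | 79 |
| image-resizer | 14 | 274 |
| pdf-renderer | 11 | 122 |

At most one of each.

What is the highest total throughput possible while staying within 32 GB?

2093

The ratio ordering already packs tightly: auth-service + ab-test-router + rate-limiter + webhook-dispatcher, 29 GB, 2093.
Runner-up ab-test-router + feature-flag-service + rate-limiter + webhook-dispatcher + session-store tops out at 2030.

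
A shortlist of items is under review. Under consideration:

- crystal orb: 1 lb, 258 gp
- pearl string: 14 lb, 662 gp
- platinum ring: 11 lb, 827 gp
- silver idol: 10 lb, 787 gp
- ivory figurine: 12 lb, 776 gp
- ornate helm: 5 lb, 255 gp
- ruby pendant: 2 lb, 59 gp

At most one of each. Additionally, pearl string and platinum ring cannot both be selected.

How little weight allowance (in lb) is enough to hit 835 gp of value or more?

Minimise lb subject to total value ≥ 835.
Taking crystal orb + silver idol gives 1045 (≥ 835) for 11 lb.
Any bundle with less than 11 lb falls short of 835.

11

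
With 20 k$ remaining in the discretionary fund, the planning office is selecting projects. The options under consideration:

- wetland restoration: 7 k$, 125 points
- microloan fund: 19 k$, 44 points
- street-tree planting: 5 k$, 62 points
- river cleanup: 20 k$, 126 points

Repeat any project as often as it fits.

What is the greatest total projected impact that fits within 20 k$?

The ratio ordering already packs tightly: 2×wetland restoration + street-tree planting, 19 k$, 312.
Every other selection either busts 20 k$ or fails to beat 312.

312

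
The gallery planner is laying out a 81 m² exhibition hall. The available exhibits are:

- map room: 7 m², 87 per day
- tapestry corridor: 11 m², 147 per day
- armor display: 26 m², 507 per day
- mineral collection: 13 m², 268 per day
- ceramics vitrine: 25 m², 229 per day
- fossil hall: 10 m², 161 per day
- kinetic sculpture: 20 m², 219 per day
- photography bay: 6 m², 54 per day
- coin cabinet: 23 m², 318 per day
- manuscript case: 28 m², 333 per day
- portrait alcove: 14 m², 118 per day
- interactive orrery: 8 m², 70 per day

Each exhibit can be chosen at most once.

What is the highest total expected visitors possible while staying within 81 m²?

1341

Map room + armor display + mineral collection + fossil hall + coin cabinet uses 79 of the 81 m² and totals 1341.
The closest alternative, map room + tapestry corridor + armor display + mineral collection + coin cabinet, reaches only 1327.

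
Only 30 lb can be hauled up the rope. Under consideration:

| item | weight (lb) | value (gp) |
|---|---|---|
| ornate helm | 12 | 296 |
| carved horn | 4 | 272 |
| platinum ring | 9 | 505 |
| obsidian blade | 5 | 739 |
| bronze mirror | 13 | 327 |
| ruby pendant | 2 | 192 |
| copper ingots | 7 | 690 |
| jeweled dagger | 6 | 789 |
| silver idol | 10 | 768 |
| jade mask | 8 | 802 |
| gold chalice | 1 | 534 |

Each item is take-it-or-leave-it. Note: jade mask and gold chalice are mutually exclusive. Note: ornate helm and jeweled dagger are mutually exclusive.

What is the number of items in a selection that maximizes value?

5

Best achievable value is 3520.
One optimal bundle: obsidian blade + copper ingots + jeweled dagger + silver idol + gold chalice (29 lb).
Every optimal selection uses 5 items.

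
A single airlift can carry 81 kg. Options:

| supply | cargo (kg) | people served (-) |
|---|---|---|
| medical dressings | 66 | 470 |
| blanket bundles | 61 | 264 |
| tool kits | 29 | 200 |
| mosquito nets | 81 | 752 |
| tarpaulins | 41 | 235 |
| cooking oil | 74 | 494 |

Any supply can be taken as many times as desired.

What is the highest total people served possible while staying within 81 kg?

Taking mosquito nets: 81 kg used, 752 in people served.
That's the maximum — no swap from here does better than 752.

752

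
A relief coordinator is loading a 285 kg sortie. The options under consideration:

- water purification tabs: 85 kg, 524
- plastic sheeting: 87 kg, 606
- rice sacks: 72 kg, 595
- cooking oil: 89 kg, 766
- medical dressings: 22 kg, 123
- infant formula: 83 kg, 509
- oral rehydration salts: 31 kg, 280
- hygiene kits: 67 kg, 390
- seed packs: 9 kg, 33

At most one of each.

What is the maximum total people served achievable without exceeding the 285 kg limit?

2247

Best packing: plastic sheeting + rice sacks + cooking oil + oral rehydration salts — 279 kg, 2247 total.
Next best is rice sacks + cooking oil + infant formula + oral rehydration salts + seed packs at 2183 (284 kg) — short by 64.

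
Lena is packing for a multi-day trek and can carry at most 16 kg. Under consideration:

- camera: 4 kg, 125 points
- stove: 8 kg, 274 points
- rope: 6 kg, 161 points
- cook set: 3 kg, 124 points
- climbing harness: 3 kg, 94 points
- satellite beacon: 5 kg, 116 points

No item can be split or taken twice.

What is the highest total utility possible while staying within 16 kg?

523

Taking the top-ratio items first gives stove + cook set + climbing harness for 492 (14 kg).
Replace climbing harness with camera: the trade gains 31 net, giving 523 at 15 kg.
The closest alternative, stove + cook set + satellite beacon, reaches only 514.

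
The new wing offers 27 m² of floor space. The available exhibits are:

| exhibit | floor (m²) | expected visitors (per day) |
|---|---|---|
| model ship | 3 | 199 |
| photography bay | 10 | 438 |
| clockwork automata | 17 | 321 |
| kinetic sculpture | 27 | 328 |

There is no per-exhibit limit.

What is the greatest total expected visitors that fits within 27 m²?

1791

Ranking by ratio (expected visitors/m²): model ship 66.33, photography bay 43.80, clockwork automata 18.88, kinetic sculpture 12.15.
9×model ship uses 27 of the 27 m² and totals 1791.
Nothing else within 27 m² beats 1791.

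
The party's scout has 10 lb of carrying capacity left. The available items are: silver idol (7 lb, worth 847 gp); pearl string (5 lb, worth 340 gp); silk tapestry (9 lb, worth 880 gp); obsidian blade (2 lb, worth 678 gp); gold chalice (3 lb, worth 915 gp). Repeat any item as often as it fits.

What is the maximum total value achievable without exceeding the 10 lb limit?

3390

Ranking by ratio (value/lb): obsidian blade 339.00, gold chalice 305.00, silver idol 121.00, silk tapestry 97.78.
5×obsidian blade uses 10 of the 10 lb and totals 3390.
That's the maximum — no swap from here does better than 3390.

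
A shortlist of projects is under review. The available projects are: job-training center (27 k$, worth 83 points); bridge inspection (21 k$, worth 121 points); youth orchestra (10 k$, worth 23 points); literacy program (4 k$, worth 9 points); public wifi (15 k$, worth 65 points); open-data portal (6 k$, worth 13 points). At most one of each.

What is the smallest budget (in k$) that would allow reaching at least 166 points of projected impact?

Need the lightest bundle worth ≥ 166.
Taking bridge inspection + public wifi gives 186 (≥ 166) for 36 k$.
Below 36 k$ the best achievable stays under 166.

36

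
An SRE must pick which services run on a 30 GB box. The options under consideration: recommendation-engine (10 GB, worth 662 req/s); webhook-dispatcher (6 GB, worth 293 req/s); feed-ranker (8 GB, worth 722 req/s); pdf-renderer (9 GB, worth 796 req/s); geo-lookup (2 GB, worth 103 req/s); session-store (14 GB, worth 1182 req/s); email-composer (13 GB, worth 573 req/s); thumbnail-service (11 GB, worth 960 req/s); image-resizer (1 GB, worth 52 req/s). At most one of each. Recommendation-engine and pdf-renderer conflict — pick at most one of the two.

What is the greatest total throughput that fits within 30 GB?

2581

The ratio heuristic lands on feed-ranker + pdf-renderer + thumbnail-service + image-resizer (2530) but leaves 1 GB idle.
The 1 GB tied up in image-resizer is better spent on geo-lookup — total rises to 2581 (30 GB).
Next best is feed-ranker + pdf-renderer + thumbnail-service + image-resizer at 2530 (29 GB) — short by 51.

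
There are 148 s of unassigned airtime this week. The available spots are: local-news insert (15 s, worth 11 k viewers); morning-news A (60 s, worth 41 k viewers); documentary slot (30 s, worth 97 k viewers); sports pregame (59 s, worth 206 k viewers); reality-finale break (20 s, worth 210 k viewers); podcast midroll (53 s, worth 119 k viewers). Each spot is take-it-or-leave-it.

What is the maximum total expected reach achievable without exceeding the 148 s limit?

546

Filling by ratio: local-news insert + documentary slot + sports pregame + reality-finale break for 524, with 24 s left unused.
The 30 s tied up in documentary slot is better spent on podcast midroll — total rises to 546 (147 s).
Runner-up sports pregame + reality-finale break + podcast midroll tops out at 535.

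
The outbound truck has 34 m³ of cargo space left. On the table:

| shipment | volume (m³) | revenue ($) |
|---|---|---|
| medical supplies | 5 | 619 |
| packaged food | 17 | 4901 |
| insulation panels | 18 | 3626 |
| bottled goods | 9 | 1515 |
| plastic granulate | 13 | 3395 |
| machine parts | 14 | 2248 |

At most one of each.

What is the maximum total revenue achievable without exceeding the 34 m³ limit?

8296

The ratio ordering already packs tightly: packaged food + plastic granulate, 30 m³, 8296.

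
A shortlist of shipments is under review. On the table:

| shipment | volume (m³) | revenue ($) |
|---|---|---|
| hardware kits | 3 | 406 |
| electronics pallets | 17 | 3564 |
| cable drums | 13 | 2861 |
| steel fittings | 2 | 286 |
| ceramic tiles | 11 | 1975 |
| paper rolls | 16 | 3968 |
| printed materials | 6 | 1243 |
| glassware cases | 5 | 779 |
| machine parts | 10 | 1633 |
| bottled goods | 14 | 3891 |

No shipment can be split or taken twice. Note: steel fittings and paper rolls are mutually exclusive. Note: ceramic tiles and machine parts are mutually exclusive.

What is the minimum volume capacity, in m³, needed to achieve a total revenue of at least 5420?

Minimise m³ subject to total revenue ≥ 5420.
steel fittings + printed materials + bottled goods reaches 5420 using 22 m³.
Any bundle with less than 22 m³ falls short of 5420.

22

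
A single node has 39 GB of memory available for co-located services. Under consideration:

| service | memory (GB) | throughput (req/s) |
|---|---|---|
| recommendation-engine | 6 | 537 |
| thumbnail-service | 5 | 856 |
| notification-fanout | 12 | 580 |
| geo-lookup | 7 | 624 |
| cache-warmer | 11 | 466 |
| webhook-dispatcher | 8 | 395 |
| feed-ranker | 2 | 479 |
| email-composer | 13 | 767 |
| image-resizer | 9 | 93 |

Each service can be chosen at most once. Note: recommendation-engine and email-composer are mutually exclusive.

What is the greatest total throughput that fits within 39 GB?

3357

Taking recommendation-engine + thumbnail-service + geo-lookup + cache-warmer + webhook-dispatcher + feed-ranker: 39 GB used, 3357 in throughput.
An exhaustive check of the 512 subsets confirms 3357.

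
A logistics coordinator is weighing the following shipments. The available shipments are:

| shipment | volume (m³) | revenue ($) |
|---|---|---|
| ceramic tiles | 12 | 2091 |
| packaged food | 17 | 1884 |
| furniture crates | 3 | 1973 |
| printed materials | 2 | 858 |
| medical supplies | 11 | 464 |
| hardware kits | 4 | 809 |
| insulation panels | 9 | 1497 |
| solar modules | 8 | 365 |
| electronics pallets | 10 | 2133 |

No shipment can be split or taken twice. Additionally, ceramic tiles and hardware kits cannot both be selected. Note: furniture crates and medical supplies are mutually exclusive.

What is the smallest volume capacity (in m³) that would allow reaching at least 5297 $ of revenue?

19

Look for the lowest-volume combination reaching 5297.
Taking furniture crates + printed materials + hardware kits + electronics pallets gives 5773 (≥ 5297) for 19 m³.
Below 19 m³ the best achievable stays under 5297.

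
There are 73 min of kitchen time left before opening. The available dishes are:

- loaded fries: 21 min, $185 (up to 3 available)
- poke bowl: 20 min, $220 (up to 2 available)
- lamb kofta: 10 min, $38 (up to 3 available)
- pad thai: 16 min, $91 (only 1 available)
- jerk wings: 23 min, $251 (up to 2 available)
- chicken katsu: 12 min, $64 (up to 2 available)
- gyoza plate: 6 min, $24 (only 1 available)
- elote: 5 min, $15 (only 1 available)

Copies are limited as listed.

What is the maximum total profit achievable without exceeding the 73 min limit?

Greedy by ratio would take 2×poke bowl + jerk wings + gyoza plate: 69 min used, total 715.
Dropping poke bowl frees 20 min; slotting in jerk wings (23 min) lifts the total to 746 at 72 min.

746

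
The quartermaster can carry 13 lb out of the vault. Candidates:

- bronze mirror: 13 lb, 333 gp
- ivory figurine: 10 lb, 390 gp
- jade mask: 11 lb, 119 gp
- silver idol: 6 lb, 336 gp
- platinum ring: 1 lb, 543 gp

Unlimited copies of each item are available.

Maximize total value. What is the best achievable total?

7059

The ratio ordering already packs tightly: 13×platinum ring, 13 lb, 7059.
No other feasible combination exceeds 7059.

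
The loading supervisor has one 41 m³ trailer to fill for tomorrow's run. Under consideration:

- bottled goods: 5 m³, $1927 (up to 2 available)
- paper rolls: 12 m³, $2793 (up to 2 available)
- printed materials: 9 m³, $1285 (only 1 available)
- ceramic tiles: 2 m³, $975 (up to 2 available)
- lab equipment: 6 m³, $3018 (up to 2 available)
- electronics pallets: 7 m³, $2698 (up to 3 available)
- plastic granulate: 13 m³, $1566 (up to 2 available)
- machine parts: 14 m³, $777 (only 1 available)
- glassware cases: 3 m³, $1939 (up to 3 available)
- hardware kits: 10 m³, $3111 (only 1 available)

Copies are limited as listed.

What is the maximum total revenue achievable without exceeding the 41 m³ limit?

Filling by ratio: 2×ceramic tiles + 2×lab equipment + 2×electronics pallets + 3×glassware cases for 19199, with 2 m³ left unused.
The 9 m³ tied up in ceramic tiles and electronics pallets is better spent on 2×bottled goods — total rises to 19380 (40 m³).
The spare 1 m³ is too small for any remaining shipment, and no exchange beats 19380.

19380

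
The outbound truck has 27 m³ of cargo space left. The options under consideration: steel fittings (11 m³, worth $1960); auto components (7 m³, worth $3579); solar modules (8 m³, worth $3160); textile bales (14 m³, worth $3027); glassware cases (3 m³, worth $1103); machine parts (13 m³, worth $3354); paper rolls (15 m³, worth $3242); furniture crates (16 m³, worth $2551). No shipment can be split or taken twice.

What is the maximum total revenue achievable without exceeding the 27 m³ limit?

8699

Ranking by ratio (revenue/m³): auto components 511.29, solar modules 395.00, glassware cases 367.67, machine parts 258.00.
Greedy by ratio would take auto components + solar modules + glassware cases: 18 m³ used, total 7842.
The 3 m³ tied up in glassware cases is better spent on steel fittings — total rises to 8699 (26 m³).
Nothing else within 27 m³ beats 8699.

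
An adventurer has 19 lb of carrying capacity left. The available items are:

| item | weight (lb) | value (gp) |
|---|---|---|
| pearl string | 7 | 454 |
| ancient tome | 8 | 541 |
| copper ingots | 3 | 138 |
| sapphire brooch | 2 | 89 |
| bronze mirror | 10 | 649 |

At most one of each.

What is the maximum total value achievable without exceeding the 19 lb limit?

By value per lb: ancient tome 67.62, bronze mirror 64.90, pearl string 64.86, copper ingots 46.00 lead.
A density-first pass picks ancient tome + bronze mirror — 1190 at 18 lb.
Replace ancient tome with pearl string + sapphire brooch: the trade gains 2 net, giving 1192 at 19 lb.
The closest alternative, ancient tome + bronze mirror, reaches only 1190.

1192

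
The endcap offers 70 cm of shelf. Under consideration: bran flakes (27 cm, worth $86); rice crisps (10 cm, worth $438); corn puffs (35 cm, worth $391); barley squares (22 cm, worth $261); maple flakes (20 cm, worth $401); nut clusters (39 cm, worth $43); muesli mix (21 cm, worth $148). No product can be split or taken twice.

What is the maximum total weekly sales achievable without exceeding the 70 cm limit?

The ratio heuristic lands on rice crisps + barley squares + maple flakes (1100) but leaves 18 cm idle.
Dropping barley squares frees 22 cm; slotting in corn puffs (35 cm) lifts the total to 1230 at 65 cm.

1230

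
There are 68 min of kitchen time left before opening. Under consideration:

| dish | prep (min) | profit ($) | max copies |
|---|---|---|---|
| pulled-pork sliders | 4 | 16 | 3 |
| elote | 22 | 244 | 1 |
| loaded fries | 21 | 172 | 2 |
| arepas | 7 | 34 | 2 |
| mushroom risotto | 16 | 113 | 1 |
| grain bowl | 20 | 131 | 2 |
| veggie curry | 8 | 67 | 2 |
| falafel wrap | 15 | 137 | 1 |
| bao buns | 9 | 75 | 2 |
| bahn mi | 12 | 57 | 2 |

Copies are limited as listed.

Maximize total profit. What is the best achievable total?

Density check — elote 11.09, falafel wrap 9.13, veggie curry 8.38, bao buns 8.33 are the best per min.
Greedy by ratio would take pulled-pork sliders + elote + 2×veggie curry + falafel wrap + bao buns: 66 min used, total 606.
Dropping pulled-pork sliders and 2×veggie curry frees 20 min; slotting in loaded fries (21 min) lifts the total to 628 at 67 min.
No other feasible combination exceeds 628.

628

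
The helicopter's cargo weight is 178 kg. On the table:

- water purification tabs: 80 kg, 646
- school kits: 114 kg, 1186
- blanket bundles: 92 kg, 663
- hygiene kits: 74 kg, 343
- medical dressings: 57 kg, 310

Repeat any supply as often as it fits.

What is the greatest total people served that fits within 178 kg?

1496

Density check — school kits 10.40, water purification tabs 8.07, blanket bundles 7.21, medical dressings 5.44 are the best per kg.
Taking school kits + medical dressings: 171 kg used, 1496 in people served.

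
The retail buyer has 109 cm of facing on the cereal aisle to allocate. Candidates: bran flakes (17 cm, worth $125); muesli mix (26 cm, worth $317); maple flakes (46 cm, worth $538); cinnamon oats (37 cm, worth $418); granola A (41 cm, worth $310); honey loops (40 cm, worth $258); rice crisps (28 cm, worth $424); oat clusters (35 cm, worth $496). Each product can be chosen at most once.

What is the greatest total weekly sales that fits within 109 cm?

Greedy by ratio would take bran flakes + muesli mix + rice crisps + oat clusters: 106 cm used, total 1362.
Dropping bran flakes and muesli mix frees 43 cm; slotting in maple flakes (46 cm) lifts the total to 1458 at 109 cm.
Next best is bran flakes + muesli mix + rice crisps + oat clusters at 1362 (106 cm) — short by 96.

1458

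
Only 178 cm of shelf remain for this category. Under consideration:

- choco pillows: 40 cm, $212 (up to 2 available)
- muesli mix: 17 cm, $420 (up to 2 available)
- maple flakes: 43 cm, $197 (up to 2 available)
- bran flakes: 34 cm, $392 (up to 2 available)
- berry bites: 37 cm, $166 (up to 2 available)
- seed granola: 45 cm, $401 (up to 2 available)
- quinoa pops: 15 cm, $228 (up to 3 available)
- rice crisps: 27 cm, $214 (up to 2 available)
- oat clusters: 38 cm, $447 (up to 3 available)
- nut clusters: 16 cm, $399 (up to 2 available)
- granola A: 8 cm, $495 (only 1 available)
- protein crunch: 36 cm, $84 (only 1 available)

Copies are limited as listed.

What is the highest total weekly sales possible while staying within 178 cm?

The ratio heuristic lands on 2×muesli mix + 3×quinoa pops + oat clusters + 2×nut clusters + granola A (3264) but leaves 21 cm idle.
The 15 cm tied up in quinoa pops is better spent on bran flakes — total rises to 3428 (176 cm).

3428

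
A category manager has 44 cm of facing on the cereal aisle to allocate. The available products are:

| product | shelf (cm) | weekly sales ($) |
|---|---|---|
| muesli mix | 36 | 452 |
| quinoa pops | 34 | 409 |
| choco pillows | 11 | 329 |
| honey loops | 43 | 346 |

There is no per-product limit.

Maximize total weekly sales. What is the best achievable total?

1316

The ratio ordering already packs tightly: 4×choco pillows, 44 cm, 1316.
Nothing else within 44 cm beats 1316.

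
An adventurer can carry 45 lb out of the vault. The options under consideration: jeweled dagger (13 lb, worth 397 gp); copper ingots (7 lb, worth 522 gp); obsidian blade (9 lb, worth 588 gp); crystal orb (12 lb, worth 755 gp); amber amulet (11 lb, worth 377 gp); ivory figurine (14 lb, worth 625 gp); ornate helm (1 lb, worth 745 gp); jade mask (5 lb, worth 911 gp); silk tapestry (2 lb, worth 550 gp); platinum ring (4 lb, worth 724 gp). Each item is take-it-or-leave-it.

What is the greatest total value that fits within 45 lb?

4832

By value per lb: ornate helm 745.00, silk tapestry 275.00, jade mask 182.20 lead.
Filling by ratio: copper ingots + obsidian blade + crystal orb + ornate helm + jade mask + silk tapestry + platinum ring for 4795, with 5 lb left unused.
The 9 lb tied up in obsidian blade is better spent on ivory figurine — total rises to 4832 (45 lb).
No other feasible combination exceeds 4832.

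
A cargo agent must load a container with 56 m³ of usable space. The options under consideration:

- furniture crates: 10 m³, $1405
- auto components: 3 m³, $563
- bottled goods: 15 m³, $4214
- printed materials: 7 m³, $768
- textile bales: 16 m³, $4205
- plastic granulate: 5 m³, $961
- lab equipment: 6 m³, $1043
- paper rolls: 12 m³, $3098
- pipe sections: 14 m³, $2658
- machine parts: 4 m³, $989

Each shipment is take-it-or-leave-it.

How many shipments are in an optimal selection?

Best achievable revenue is 14112.
One optimal bundle: auto components + bottled goods + textile bales + lab equipment + paper rolls + machine parts (56 m³).
Every optimal selection uses 6 shipments.

6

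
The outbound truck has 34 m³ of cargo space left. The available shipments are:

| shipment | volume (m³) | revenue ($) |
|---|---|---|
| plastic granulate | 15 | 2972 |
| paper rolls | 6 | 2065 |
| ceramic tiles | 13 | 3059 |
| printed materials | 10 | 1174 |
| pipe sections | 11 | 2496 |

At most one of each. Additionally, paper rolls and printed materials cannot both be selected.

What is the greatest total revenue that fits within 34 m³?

8096

Greedy by ratio would take paper rolls + ceramic tiles + pipe sections: 30 m³ used, total 7620.
Replace pipe sections with plastic granulate: the trade gains 476 net, giving 8096 at 34 m³.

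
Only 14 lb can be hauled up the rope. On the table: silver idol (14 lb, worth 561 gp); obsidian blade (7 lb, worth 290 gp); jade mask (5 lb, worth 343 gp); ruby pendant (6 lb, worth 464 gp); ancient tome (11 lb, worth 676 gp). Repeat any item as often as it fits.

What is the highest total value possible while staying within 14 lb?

928

Density check — ruby pendant 77.33, jade mask 68.60, ancient tome 61.45, obsidian blade 41.43 are the best per lb.
2×ruby pendant uses 12 of the 14 lb and totals 928.
That's the maximum — no swap from here does better than 928.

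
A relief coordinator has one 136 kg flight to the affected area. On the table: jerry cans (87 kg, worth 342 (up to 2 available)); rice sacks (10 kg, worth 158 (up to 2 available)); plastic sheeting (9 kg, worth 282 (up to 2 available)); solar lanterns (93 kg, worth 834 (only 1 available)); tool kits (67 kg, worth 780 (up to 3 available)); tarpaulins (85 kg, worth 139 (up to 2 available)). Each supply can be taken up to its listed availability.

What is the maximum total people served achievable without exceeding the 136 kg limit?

1714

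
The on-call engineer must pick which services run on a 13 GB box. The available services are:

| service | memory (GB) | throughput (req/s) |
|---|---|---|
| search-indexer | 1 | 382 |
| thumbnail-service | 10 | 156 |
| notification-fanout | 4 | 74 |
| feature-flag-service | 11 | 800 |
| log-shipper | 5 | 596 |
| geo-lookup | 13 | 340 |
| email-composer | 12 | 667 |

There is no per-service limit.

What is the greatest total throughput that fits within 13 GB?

13×search-indexer uses 13 of the 13 GB and totals 4966.

4966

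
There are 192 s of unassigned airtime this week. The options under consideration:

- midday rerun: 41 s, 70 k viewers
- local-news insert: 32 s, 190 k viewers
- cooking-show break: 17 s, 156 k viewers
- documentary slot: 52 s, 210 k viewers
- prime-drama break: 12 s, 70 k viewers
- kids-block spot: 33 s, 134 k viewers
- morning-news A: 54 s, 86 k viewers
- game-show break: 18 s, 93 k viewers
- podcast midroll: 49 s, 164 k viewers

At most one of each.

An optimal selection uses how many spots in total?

6

Optimal total is 883.
local-news insert + cooking-show break + documentary slot + prime-drama break + game-show break + podcast midroll hits 883 at 180 s.
All optima have 6 spots.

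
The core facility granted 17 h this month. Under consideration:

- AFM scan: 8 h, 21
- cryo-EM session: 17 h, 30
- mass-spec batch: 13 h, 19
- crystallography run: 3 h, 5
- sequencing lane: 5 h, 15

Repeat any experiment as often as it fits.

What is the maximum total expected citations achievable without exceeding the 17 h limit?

45

3×sequencing lane uses 15 of the 17 h and totals 45.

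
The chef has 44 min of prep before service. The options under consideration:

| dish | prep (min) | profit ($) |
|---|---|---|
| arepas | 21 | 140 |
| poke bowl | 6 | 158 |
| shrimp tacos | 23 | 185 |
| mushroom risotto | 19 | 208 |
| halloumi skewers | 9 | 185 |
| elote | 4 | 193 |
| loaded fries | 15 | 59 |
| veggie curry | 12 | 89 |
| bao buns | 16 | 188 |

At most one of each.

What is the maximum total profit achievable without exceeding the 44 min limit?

Ranking by ratio (profit/min): elote 48.25, poke bowl 26.33, halloumi skewers 20.56, bao buns 11.75.
Taking the top-ratio dishes first gives poke bowl + halloumi skewers + elote + bao buns for 724 (35 min).
Replace bao buns with mushroom risotto: the trade gains 20 net, giving 744 at 38 min.
Every other selection either busts 44 min or fails to beat 744.

744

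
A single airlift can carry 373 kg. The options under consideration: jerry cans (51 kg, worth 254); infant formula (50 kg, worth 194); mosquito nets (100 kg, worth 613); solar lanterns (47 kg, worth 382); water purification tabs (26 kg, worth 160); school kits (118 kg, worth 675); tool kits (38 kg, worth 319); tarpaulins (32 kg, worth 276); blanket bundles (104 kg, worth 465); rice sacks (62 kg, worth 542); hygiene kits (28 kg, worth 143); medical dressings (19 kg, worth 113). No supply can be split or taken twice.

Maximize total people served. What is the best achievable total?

The ratio heuristic lands on mosquito nets + solar lanterns + water purification tabs + tool kits + tarpaulins + rice sacks + hygiene kits + medical dressings (2548) but leaves 21 kg idle.
Replace mosquito nets with school kits: the trade gains 62 net, giving 2610 at 370 kg.

2610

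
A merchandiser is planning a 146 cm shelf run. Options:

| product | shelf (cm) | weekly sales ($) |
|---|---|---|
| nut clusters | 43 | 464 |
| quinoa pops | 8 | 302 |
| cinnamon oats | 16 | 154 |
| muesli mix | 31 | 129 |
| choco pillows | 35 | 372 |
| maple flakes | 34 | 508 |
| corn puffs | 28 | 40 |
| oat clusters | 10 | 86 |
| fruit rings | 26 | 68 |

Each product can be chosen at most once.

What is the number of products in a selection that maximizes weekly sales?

Best achievable weekly sales is 1886.
nut clusters + quinoa pops + cinnamon oats + choco pillows + maple flakes + oat clusters hits 1886 at 146 cm.
Every optimal selection uses 6 products.

6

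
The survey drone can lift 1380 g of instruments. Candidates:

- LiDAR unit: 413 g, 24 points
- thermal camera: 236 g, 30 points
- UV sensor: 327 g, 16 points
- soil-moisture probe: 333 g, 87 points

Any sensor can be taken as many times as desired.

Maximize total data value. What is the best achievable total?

Density check — soil-moisture probe 0.26, thermal camera 0.13, LiDAR unit 0.06, UV sensor 0.05 are the best per g.
The ratio ordering already packs tightly: 4×soil-moisture probe, 1332 g, 348.
Nothing else within 1380 g beats 348.

348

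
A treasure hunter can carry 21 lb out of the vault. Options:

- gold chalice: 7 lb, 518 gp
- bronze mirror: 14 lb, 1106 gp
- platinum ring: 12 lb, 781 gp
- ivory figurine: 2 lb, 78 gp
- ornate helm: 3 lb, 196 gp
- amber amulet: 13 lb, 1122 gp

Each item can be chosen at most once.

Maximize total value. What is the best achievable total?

1640

Gold chalice + amber amulet uses 20 of the 21 lb and totals 1640.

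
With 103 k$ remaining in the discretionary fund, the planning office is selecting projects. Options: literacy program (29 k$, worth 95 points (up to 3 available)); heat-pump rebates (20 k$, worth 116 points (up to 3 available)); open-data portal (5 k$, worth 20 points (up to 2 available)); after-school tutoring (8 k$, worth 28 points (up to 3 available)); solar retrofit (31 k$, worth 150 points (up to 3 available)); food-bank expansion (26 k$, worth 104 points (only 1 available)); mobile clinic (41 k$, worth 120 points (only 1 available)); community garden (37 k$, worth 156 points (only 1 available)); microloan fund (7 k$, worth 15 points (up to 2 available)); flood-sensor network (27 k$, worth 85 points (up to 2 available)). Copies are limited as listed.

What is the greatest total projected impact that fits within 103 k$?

538

Ranking by ratio (projected impact/k$): heat-pump rebates 5.80, solar retrofit 4.84, community garden 4.22.
Best packing: 3×heat-pump rebates + 2×open-data portal + solar retrofit — 101 k$, 538 total.
No other feasible combination exceeds 538.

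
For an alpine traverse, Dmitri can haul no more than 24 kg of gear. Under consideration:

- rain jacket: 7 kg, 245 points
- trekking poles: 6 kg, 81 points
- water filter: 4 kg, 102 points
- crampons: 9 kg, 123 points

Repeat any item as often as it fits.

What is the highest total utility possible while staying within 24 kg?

735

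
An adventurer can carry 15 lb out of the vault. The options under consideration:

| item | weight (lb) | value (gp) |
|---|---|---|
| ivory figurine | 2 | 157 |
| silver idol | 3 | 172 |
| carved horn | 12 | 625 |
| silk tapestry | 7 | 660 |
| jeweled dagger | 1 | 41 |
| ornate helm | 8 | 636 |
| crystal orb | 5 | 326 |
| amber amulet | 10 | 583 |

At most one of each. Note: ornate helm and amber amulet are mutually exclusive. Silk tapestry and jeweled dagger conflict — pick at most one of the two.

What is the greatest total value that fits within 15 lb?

Density check — silk tapestry 94.29, ornate helm 79.50, ivory figurine 78.50 are the best per lb.
Silk tapestry + ornate helm uses 15 of the 15 lb and totals 1296.

1296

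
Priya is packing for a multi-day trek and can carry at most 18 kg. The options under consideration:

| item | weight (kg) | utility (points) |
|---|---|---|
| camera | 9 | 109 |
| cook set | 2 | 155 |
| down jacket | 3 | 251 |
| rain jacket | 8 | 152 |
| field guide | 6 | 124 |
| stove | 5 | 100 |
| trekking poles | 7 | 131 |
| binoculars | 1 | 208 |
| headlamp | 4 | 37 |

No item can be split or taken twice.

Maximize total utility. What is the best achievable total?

A density-first pass picks cook set + down jacket + field guide + stove + binoculars — 838 at 17 kg.
The 6 kg tied up in field guide is better spent on trekking poles — total rises to 845 (18 kg).
An exhaustive check of the 512 subsets confirms 845.

845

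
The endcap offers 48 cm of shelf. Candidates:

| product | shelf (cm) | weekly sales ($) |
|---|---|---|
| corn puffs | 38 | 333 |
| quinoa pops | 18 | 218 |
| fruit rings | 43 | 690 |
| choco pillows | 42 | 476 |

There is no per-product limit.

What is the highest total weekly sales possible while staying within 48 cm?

690

Ranking by ratio (weekly sales/cm): fruit rings 16.05, quinoa pops 12.11, choco pillows 11.33.
Best packing: fruit rings — 43 cm, 690 total.
Nothing else within 48 cm beats 690.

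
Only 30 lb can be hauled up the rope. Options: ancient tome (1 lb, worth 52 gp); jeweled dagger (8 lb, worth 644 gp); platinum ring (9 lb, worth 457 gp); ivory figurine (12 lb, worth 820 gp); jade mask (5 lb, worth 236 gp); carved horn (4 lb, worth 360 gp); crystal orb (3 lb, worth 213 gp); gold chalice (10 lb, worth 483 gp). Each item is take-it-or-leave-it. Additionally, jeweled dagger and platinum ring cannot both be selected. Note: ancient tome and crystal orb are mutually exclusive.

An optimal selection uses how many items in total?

5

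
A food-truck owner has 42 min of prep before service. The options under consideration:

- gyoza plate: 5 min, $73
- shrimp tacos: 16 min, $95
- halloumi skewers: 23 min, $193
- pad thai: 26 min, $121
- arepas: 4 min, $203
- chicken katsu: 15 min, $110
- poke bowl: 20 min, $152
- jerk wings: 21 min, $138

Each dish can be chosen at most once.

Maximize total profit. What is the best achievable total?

Greedy by ratio would take gyoza plate + halloumi skewers + arepas: 32 min used, total 469.
Replace gyoza plate with chicken katsu: the trade gains 37 net, giving 506 at 42 min.
Nothing else within 42 min beats 506.

506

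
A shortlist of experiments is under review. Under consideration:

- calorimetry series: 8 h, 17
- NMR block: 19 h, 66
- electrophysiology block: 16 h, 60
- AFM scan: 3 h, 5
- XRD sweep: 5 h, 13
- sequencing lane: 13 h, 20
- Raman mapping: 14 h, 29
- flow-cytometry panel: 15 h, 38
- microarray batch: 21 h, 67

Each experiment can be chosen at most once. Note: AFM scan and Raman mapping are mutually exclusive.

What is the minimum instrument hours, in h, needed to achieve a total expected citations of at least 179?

56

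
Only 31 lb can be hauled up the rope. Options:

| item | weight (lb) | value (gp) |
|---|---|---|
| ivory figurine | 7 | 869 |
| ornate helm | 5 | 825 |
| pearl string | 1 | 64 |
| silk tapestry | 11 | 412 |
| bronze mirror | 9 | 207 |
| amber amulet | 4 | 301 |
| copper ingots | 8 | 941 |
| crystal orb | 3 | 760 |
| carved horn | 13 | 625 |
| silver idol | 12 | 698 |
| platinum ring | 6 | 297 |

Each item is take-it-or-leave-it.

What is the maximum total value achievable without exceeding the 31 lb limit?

By value per lb: crystal orb 253.33, ornate helm 165.00, ivory figurine 124.14, copper ingots 117.62 lead.
Taking ivory figurine + ornate helm + pearl string + amber amulet + copper ingots + crystal orb: 28 lb used, 3760 in value.
Runner-up ivory figurine + ornate helm + pearl string + copper ingots + crystal orb + platinum ring tops out at 3756.

3760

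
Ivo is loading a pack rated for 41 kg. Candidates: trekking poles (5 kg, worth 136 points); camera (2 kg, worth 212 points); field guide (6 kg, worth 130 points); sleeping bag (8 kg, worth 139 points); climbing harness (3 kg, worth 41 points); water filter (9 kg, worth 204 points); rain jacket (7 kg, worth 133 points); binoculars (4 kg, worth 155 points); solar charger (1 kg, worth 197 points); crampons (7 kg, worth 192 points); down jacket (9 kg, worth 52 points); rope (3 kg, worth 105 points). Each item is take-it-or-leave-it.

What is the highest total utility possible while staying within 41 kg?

1375

By utility per kg: solar charger 197.00, camera 106.00, binoculars 38.75, rope 35.00 lead.
The ratio heuristic lands on trekking poles + camera + field guide + climbing harness + water filter + binoculars + solar charger + crampons + rope (1372) but leaves 1 kg idle.
The 6 kg tied up in field guide is better spent on rain jacket — total rises to 1375 (41 kg).
That's the maximum — no swap from here does better than 1375.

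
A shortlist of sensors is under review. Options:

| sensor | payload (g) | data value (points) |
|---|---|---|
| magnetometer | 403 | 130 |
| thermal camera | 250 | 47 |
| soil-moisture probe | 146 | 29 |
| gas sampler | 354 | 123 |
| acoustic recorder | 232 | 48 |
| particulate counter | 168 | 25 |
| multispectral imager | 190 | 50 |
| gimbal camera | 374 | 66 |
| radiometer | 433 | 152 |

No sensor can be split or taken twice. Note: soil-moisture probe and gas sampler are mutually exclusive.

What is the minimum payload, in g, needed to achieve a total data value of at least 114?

354

Need the lightest bundle worth ≥ 114.
gas sampler: 123 data value at 354 g.
Any bundle with less than 354 g falls short of 114.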